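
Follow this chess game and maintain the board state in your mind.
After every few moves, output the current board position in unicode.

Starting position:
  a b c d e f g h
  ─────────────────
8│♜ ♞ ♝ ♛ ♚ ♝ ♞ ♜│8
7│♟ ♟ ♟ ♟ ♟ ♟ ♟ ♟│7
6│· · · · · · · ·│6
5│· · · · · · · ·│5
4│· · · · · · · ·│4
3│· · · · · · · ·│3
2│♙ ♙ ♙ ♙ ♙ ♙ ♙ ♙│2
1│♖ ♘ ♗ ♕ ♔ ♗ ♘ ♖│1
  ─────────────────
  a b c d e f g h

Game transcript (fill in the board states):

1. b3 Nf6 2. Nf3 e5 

  a b c d e f g h
  ─────────────────
8│♜ ♞ ♝ ♛ ♚ ♝ · ♜│8
7│♟ ♟ ♟ ♟ · ♟ ♟ ♟│7
6│· · · · · ♞ · ·│6
5│· · · · ♟ · · ·│5
4│· · · · · · · ·│4
3│· ♙ · · · ♘ · ·│3
2│♙ · ♙ ♙ ♙ ♙ ♙ ♙│2
1│♖ ♘ ♗ ♕ ♔ ♗ · ♖│1
  ─────────────────
  a b c d e f g h

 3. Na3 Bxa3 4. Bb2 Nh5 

  a b c d e f g h
  ─────────────────
8│♜ ♞ ♝ ♛ ♚ · · ♜│8
7│♟ ♟ ♟ ♟ · ♟ ♟ ♟│7
6│· · · · · · · ·│6
5│· · · · ♟ · · ♞│5
4│· · · · · · · ·│4
3│♝ ♙ · · · ♘ · ·│3
2│♙ ♗ ♙ ♙ ♙ ♙ ♙ ♙│2
1│♖ · · ♕ ♔ ♗ · ♖│1
  ─────────────────
  a b c d e f g h

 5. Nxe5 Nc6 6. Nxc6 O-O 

  a b c d e f g h
  ─────────────────
8│♜ · ♝ ♛ · ♜ ♚ ·│8
7│♟ ♟ ♟ ♟ · ♟ ♟ ♟│7
6│· · ♘ · · · · ·│6
5│· · · · · · · ♞│5
4│· · · · · · · ·│4
3│♝ ♙ · · · · · ·│3
2│♙ ♗ ♙ ♙ ♙ ♙ ♙ ♙│2
1│♖ · · ♕ ♔ ♗ · ♖│1
  ─────────────────
  a b c d e f g h



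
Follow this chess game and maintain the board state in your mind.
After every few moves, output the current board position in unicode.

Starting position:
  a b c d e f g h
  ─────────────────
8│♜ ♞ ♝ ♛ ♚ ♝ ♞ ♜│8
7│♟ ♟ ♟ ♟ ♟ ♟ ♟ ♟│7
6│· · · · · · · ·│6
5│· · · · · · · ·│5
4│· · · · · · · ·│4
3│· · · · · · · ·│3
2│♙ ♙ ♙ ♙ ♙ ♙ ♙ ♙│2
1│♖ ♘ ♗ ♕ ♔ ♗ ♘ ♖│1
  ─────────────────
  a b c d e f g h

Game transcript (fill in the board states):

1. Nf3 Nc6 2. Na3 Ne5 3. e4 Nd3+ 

  a b c d e f g h
  ─────────────────
8│♜ · ♝ ♛ ♚ ♝ ♞ ♜│8
7│♟ ♟ ♟ ♟ ♟ ♟ ♟ ♟│7
6│· · · · · · · ·│6
5│· · · · · · · ·│5
4│· · · · ♙ · · ·│4
3│♘ · · ♞ · ♘ · ·│3
2│♙ ♙ ♙ ♙ · ♙ ♙ ♙│2
1│♖ · ♗ ♕ ♔ ♗ · ♖│1
  ─────────────────
  a b c d e f g h

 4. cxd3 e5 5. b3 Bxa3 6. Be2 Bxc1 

  a b c d e f g h
  ─────────────────
8│♜ · ♝ ♛ ♚ · ♞ ♜│8
7│♟ ♟ ♟ ♟ · ♟ ♟ ♟│7
6│· · · · · · · ·│6
5│· · · · ♟ · · ·│5
4│· · · · ♙ · · ·│4
3│· ♙ · ♙ · ♘ · ·│3
2│♙ · · ♙ ♗ ♙ ♙ ♙│2
1│♖ · ♝ ♕ ♔ · · ♖│1
  ─────────────────
  a b c d e f g h

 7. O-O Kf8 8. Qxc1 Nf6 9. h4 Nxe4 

  a b c d e f g h
  ─────────────────
8│♜ · ♝ ♛ · ♚ · ♜│8
7│♟ ♟ ♟ ♟ · ♟ ♟ ♟│7
6│· · · · · · · ·│6
5│· · · · ♟ · · ·│5
4│· · · · ♞ · · ♙│4
3│· ♙ · ♙ · ♘ · ·│3
2│♙ · · ♙ ♗ ♙ ♙ ·│2
1│♖ · ♕ · · ♖ ♔ ·│1
  ─────────────────
  a b c d e f g h

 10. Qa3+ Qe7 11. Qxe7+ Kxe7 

  a b c d e f g h
  ─────────────────
8│♜ · ♝ · · · · ♜│8
7│♟ ♟ ♟ ♟ ♚ ♟ ♟ ♟│7
6│· · · · · · · ·│6
5│· · · · ♟ · · ·│5
4│· · · · ♞ · · ♙│4
3│· ♙ · ♙ · ♘ · ·│3
2│♙ · · ♙ ♗ ♙ ♙ ·│2
1│♖ · · · · ♖ ♔ ·│1
  ─────────────────
  a b c d e f g h


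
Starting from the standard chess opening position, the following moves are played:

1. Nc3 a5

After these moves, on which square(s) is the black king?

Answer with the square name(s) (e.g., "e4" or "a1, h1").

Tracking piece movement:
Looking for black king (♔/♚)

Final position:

  a b c d e f g h
  ─────────────────
8│♜ ♞ ♝ ♛ ♚ ♝ ♞ ♜│8
7│· ♟ ♟ ♟ ♟ ♟ ♟ ♟│7
6│· · · · · · · ·│6
5│♟ · · · · · · ·│5
4│· · · · · · · ·│4
3│· · ♘ · · · · ·│3
2│♙ ♙ ♙ ♙ ♙ ♙ ♙ ♙│2
1│♖ · ♗ ♕ ♔ ♗ ♘ ♖│1
  ─────────────────
  a b c d e f g h


e8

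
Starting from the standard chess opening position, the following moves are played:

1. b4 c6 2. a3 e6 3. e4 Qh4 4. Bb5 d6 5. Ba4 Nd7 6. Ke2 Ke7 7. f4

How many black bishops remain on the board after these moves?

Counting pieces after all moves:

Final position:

  a b c d e f g h
  ─────────────────
8│♜ · ♝ · · ♝ ♞ ♜│8
7│♟ ♟ · ♞ ♚ ♟ ♟ ♟│7
6│· · ♟ ♟ ♟ · · ·│6
5│· · · · · · · ·│5
4│♗ ♙ · · ♙ ♙ · ♛│4
3│♙ · · · · · · ·│3
2│· · ♙ ♙ ♔ · ♙ ♙│2
1│♖ ♘ ♗ ♕ · · ♘ ♖│1
  ─────────────────
  a b c d e f g h


2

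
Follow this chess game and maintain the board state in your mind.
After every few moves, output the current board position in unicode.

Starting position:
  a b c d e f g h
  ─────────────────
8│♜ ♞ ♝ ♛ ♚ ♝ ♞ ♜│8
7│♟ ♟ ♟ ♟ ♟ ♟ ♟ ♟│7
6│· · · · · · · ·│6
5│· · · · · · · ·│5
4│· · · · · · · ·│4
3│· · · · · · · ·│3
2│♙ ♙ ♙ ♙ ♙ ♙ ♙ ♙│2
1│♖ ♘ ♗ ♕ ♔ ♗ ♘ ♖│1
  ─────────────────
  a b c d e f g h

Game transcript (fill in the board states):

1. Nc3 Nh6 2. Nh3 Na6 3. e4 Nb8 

  a b c d e f g h
  ─────────────────
8│♜ ♞ ♝ ♛ ♚ ♝ · ♜│8
7│♟ ♟ ♟ ♟ ♟ ♟ ♟ ♟│7
6│· · · · · · · ♞│6
5│· · · · · · · ·│5
4│· · · · ♙ · · ·│4
3│· · ♘ · · · · ♘│3
2│♙ ♙ ♙ ♙ · ♙ ♙ ♙│2
1│♖ · ♗ ♕ ♔ ♗ · ♖│1
  ─────────────────
  a b c d e f g h

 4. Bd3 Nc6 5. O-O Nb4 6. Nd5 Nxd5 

  a b c d e f g h
  ─────────────────
8│♜ · ♝ ♛ ♚ ♝ · ♜│8
7│♟ ♟ ♟ ♟ ♟ ♟ ♟ ♟│7
6│· · · · · · · ♞│6
5│· · · ♞ · · · ·│5
4│· · · · ♙ · · ·│4
3│· · · ♗ · · · ♘│3
2│♙ ♙ ♙ ♙ · ♙ ♙ ♙│2
1│♖ · ♗ ♕ · ♖ ♔ ·│1
  ─────────────────
  a b c d e f g h

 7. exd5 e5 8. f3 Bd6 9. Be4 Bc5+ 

  a b c d e f g h
  ─────────────────
8│♜ · ♝ ♛ ♚ · · ♜│8
7│♟ ♟ ♟ ♟ · ♟ ♟ ♟│7
6│· · · · · · · ♞│6
5│· · ♝ ♙ ♟ · · ·│5
4│· · · · ♗ · · ·│4
3│· · · · · ♙ · ♘│3
2│♙ ♙ ♙ ♙ · · ♙ ♙│2
1│♖ · ♗ ♕ · ♖ ♔ ·│1
  ─────────────────
  a b c d e f g h

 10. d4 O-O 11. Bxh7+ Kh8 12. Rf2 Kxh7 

  a b c d e f g h
  ─────────────────
8│♜ · ♝ ♛ · ♜ · ·│8
7│♟ ♟ ♟ ♟ · ♟ ♟ ♚│7
6│· · · · · · · ♞│6
5│· · ♝ ♙ ♟ · · ·│5
4│· · · ♙ · · · ·│4
3│· · · · · ♙ · ♘│3
2│♙ ♙ ♙ · · ♖ ♙ ♙│2
1│♖ · ♗ ♕ · · ♔ ·│1
  ─────────────────
  a b c d e f g h



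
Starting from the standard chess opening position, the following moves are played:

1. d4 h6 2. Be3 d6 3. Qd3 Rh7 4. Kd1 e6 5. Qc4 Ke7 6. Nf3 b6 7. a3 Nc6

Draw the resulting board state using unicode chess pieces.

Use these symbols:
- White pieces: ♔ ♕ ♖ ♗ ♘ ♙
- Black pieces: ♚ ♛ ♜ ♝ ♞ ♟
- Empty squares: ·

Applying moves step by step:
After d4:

♜ ♞ ♝ ♛ ♚ ♝ ♞ ♜
♟ ♟ ♟ ♟ ♟ ♟ ♟ ♟
· · · · · · · ·
· · · · · · · ·
· · · ♙ · · · ·
· · · · · · · ·
♙ ♙ ♙ · ♙ ♙ ♙ ♙
♖ ♘ ♗ ♕ ♔ ♗ ♘ ♖


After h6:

♜ ♞ ♝ ♛ ♚ ♝ ♞ ♜
♟ ♟ ♟ ♟ ♟ ♟ ♟ ·
· · · · · · · ♟
· · · · · · · ·
· · · ♙ · · · ·
· · · · · · · ·
♙ ♙ ♙ · ♙ ♙ ♙ ♙
♖ ♘ ♗ ♕ ♔ ♗ ♘ ♖


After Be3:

♜ ♞ ♝ ♛ ♚ ♝ ♞ ♜
♟ ♟ ♟ ♟ ♟ ♟ ♟ ·
· · · · · · · ♟
· · · · · · · ·
· · · ♙ · · · ·
· · · · ♗ · · ·
♙ ♙ ♙ · ♙ ♙ ♙ ♙
♖ ♘ · ♕ ♔ ♗ ♘ ♖


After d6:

♜ ♞ ♝ ♛ ♚ ♝ ♞ ♜
♟ ♟ ♟ · ♟ ♟ ♟ ·
· · · ♟ · · · ♟
· · · · · · · ·
· · · ♙ · · · ·
· · · · ♗ · · ·
♙ ♙ ♙ · ♙ ♙ ♙ ♙
♖ ♘ · ♕ ♔ ♗ ♘ ♖


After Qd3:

♜ ♞ ♝ ♛ ♚ ♝ ♞ ♜
♟ ♟ ♟ · ♟ ♟ ♟ ·
· · · ♟ · · · ♟
· · · · · · · ·
· · · ♙ · · · ·
· · · ♕ ♗ · · ·
♙ ♙ ♙ · ♙ ♙ ♙ ♙
♖ ♘ · · ♔ ♗ ♘ ♖


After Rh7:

♜ ♞ ♝ ♛ ♚ ♝ ♞ ·
♟ ♟ ♟ · ♟ ♟ ♟ ♜
· · · ♟ · · · ♟
· · · · · · · ·
· · · ♙ · · · ·
· · · ♕ ♗ · · ·
♙ ♙ ♙ · ♙ ♙ ♙ ♙
♖ ♘ · · ♔ ♗ ♘ ♖


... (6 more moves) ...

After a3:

♜ ♞ ♝ ♛ · ♝ ♞ ·
♟ · ♟ · ♚ ♟ ♟ ♜
· ♟ · ♟ ♟ · · ♟
· · · · · · · ·
· · ♕ ♙ · · · ·
♙ · · · ♗ ♘ · ·
· ♙ ♙ · ♙ ♙ ♙ ♙
♖ ♘ · ♔ · ♗ · ♖


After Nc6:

♜ · ♝ ♛ · ♝ ♞ ·
♟ · ♟ · ♚ ♟ ♟ ♜
· ♟ ♞ ♟ ♟ · · ♟
· · · · · · · ·
· · ♕ ♙ · · · ·
♙ · · · ♗ ♘ · ·
· ♙ ♙ · ♙ ♙ ♙ ♙
♖ ♘ · ♔ · ♗ · ♖



  a b c d e f g h
  ─────────────────
8│♜ · ♝ ♛ · ♝ ♞ ·│8
7│♟ · ♟ · ♚ ♟ ♟ ♜│7
6│· ♟ ♞ ♟ ♟ · · ♟│6
5│· · · · · · · ·│5
4│· · ♕ ♙ · · · ·│4
3│♙ · · · ♗ ♘ · ·│3
2│· ♙ ♙ · ♙ ♙ ♙ ♙│2
1│♖ ♘ · ♔ · ♗ · ♖│1
  ─────────────────
  a b c d e f g h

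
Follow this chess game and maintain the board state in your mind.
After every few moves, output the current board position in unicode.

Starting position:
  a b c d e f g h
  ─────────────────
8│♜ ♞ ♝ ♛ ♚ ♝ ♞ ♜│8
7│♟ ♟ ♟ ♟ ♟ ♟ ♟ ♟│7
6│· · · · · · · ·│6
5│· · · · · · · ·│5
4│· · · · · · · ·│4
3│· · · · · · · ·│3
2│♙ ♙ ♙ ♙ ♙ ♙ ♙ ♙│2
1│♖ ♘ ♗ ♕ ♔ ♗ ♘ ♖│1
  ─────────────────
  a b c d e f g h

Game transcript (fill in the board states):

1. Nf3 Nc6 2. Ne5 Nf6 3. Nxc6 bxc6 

  a b c d e f g h
  ─────────────────
8│♜ · ♝ ♛ ♚ ♝ · ♜│8
7│♟ · ♟ ♟ ♟ ♟ ♟ ♟│7
6│· · ♟ · · ♞ · ·│6
5│· · · · · · · ·│5
4│· · · · · · · ·│4
3│· · · · · · · ·│3
2│♙ ♙ ♙ ♙ ♙ ♙ ♙ ♙│2
1│♖ ♘ ♗ ♕ ♔ ♗ · ♖│1
  ─────────────────
  a b c d e f g h

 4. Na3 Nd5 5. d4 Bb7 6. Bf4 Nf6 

  a b c d e f g h
  ─────────────────
8│♜ · · ♛ ♚ ♝ · ♜│8
7│♟ ♝ ♟ ♟ ♟ ♟ ♟ ♟│7
6│· · ♟ · · ♞ · ·│6
5│· · · · · · · ·│5
4│· · · ♙ · ♗ · ·│4
3│♘ · · · · · · ·│3
2│♙ ♙ ♙ · ♙ ♙ ♙ ♙│2
1│♖ · · ♕ ♔ ♗ · ♖│1
  ─────────────────
  a b c d e f g h

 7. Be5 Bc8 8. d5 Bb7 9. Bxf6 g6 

  a b c d e f g h
  ─────────────────
8│♜ · · ♛ ♚ ♝ · ♜│8
7│♟ ♝ ♟ ♟ ♟ ♟ · ♟│7
6│· · ♟ · · ♗ ♟ ·│6
5│· · · ♙ · · · ·│5
4│· · · · · · · ·│4
3│♘ · · · · · · ·│3
2│♙ ♙ ♙ · ♙ ♙ ♙ ♙│2
1│♖ · · ♕ ♔ ♗ · ♖│1
  ─────────────────
  a b c d e f g h

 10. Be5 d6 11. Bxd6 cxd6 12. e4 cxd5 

  a b c d e f g h
  ─────────────────
8│♜ · · ♛ ♚ ♝ · ♜│8
7│♟ ♝ · · ♟ ♟ · ♟│7
6│· · · ♟ · · ♟ ·│6
5│· · · ♟ · · · ·│5
4│· · · · ♙ · · ·│4
3│♘ · · · · · · ·│3
2│♙ ♙ ♙ · · ♙ ♙ ♙│2
1│♖ · · ♕ ♔ ♗ · ♖│1
  ─────────────────
  a b c d e f g h

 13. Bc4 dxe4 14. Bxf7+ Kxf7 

  a b c d e f g h
  ─────────────────
8│♜ · · ♛ · ♝ · ♜│8
7│♟ ♝ · · ♟ ♚ · ♟│7
6│· · · ♟ · · ♟ ·│6
5│· · · · · · · ·│5
4│· · · · ♟ · · ·│4
3│♘ · · · · · · ·│3
2│♙ ♙ ♙ · · ♙ ♙ ♙│2
1│♖ · · ♕ ♔ · · ♖│1
  ─────────────────
  a b c d e f g h


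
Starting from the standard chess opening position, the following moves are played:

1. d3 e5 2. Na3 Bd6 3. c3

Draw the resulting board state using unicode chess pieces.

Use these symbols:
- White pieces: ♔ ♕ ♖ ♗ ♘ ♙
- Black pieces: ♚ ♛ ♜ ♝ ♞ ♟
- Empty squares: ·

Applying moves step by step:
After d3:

♜ ♞ ♝ ♛ ♚ ♝ ♞ ♜
♟ ♟ ♟ ♟ ♟ ♟ ♟ ♟
· · · · · · · ·
· · · · · · · ·
· · · · · · · ·
· · · ♙ · · · ·
♙ ♙ ♙ · ♙ ♙ ♙ ♙
♖ ♘ ♗ ♕ ♔ ♗ ♘ ♖


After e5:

♜ ♞ ♝ ♛ ♚ ♝ ♞ ♜
♟ ♟ ♟ ♟ · ♟ ♟ ♟
· · · · · · · ·
· · · · ♟ · · ·
· · · · · · · ·
· · · ♙ · · · ·
♙ ♙ ♙ · ♙ ♙ ♙ ♙
♖ ♘ ♗ ♕ ♔ ♗ ♘ ♖


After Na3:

♜ ♞ ♝ ♛ ♚ ♝ ♞ ♜
♟ ♟ ♟ ♟ · ♟ ♟ ♟
· · · · · · · ·
· · · · ♟ · · ·
· · · · · · · ·
♘ · · ♙ · · · ·
♙ ♙ ♙ · ♙ ♙ ♙ ♙
♖ · ♗ ♕ ♔ ♗ ♘ ♖


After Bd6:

♜ ♞ ♝ ♛ ♚ · ♞ ♜
♟ ♟ ♟ ♟ · ♟ ♟ ♟
· · · ♝ · · · ·
· · · · ♟ · · ·
· · · · · · · ·
♘ · · ♙ · · · ·
♙ ♙ ♙ · ♙ ♙ ♙ ♙
♖ · ♗ ♕ ♔ ♗ ♘ ♖


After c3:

♜ ♞ ♝ ♛ ♚ · ♞ ♜
♟ ♟ ♟ ♟ · ♟ ♟ ♟
· · · ♝ · · · ·
· · · · ♟ · · ·
· · · · · · · ·
♘ · ♙ ♙ · · · ·
♙ ♙ · · ♙ ♙ ♙ ♙
♖ · ♗ ♕ ♔ ♗ ♘ ♖



  a b c d e f g h
  ─────────────────
8│♜ ♞ ♝ ♛ ♚ · ♞ ♜│8
7│♟ ♟ ♟ ♟ · ♟ ♟ ♟│7
6│· · · ♝ · · · ·│6
5│· · · · ♟ · · ·│5
4│· · · · · · · ·│4
3│♘ · ♙ ♙ · · · ·│3
2│♙ ♙ · · ♙ ♙ ♙ ♙│2
1│♖ · ♗ ♕ ♔ ♗ ♘ ♖│1
  ─────────────────
  a b c d e f g h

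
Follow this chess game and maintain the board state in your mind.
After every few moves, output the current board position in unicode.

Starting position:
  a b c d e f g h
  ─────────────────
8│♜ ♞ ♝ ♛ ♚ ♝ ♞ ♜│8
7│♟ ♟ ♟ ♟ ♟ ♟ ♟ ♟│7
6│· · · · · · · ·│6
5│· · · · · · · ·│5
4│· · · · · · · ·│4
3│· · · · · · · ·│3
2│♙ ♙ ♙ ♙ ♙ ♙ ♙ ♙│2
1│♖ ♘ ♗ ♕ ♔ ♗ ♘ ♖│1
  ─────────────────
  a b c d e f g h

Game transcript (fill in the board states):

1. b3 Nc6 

  a b c d e f g h
  ─────────────────
8│♜ · ♝ ♛ ♚ ♝ ♞ ♜│8
7│♟ ♟ ♟ ♟ ♟ ♟ ♟ ♟│7
6│· · ♞ · · · · ·│6
5│· · · · · · · ·│5
4│· · · · · · · ·│4
3│· ♙ · · · · · ·│3
2│♙ · ♙ ♙ ♙ ♙ ♙ ♙│2
1│♖ ♘ ♗ ♕ ♔ ♗ ♘ ♖│1
  ─────────────────
  a b c d e f g h

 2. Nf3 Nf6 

  a b c d e f g h
  ─────────────────
8│♜ · ♝ ♛ ♚ ♝ · ♜│8
7│♟ ♟ ♟ ♟ ♟ ♟ ♟ ♟│7
6│· · ♞ · · ♞ · ·│6
5│· · · · · · · ·│5
4│· · · · · · · ·│4
3│· ♙ · · · ♘ · ·│3
2│♙ · ♙ ♙ ♙ ♙ ♙ ♙│2
1│♖ ♘ ♗ ♕ ♔ ♗ · ♖│1
  ─────────────────
  a b c d e f g h

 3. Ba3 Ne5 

  a b c d e f g h
  ─────────────────
8│♜ · ♝ ♛ ♚ ♝ · ♜│8
7│♟ ♟ ♟ ♟ ♟ ♟ ♟ ♟│7
6│· · · · · ♞ · ·│6
5│· · · · ♞ · · ·│5
4│· · · · · · · ·│4
3│♗ ♙ · · · ♘ · ·│3
2│♙ · ♙ ♙ ♙ ♙ ♙ ♙│2
1│♖ ♘ · ♕ ♔ ♗ · ♖│1
  ─────────────────
  a b c d e f g h



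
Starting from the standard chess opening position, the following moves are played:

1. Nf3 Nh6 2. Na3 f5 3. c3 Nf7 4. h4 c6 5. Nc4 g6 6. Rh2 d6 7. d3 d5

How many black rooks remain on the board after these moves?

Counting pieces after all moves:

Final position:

  a b c d e f g h
  ─────────────────
8│♜ ♞ ♝ ♛ ♚ ♝ · ♜│8
7│♟ ♟ · · ♟ ♞ · ♟│7
6│· · ♟ · · · ♟ ·│6
5│· · · ♟ · ♟ · ·│5
4│· · ♘ · · · · ♙│4
3│· · ♙ ♙ · ♘ · ·│3
2│♙ ♙ · · ♙ ♙ ♙ ♖│2
1│♖ · ♗ ♕ ♔ ♗ · ·│1
  ─────────────────
  a b c d e f g h


2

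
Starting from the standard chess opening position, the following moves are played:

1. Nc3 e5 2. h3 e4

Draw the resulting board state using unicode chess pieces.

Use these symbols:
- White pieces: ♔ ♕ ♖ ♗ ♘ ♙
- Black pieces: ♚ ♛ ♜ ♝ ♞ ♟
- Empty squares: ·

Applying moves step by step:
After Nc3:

♜ ♞ ♝ ♛ ♚ ♝ ♞ ♜
♟ ♟ ♟ ♟ ♟ ♟ ♟ ♟
· · · · · · · ·
· · · · · · · ·
· · · · · · · ·
· · ♘ · · · · ·
♙ ♙ ♙ ♙ ♙ ♙ ♙ ♙
♖ · ♗ ♕ ♔ ♗ ♘ ♖


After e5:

♜ ♞ ♝ ♛ ♚ ♝ ♞ ♜
♟ ♟ ♟ ♟ · ♟ ♟ ♟
· · · · · · · ·
· · · · ♟ · · ·
· · · · · · · ·
· · ♘ · · · · ·
♙ ♙ ♙ ♙ ♙ ♙ ♙ ♙
♖ · ♗ ♕ ♔ ♗ ♘ ♖


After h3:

♜ ♞ ♝ ♛ ♚ ♝ ♞ ♜
♟ ♟ ♟ ♟ · ♟ ♟ ♟
· · · · · · · ·
· · · · ♟ · · ·
· · · · · · · ·
· · ♘ · · · · ♙
♙ ♙ ♙ ♙ ♙ ♙ ♙ ·
♖ · ♗ ♕ ♔ ♗ ♘ ♖


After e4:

♜ ♞ ♝ ♛ ♚ ♝ ♞ ♜
♟ ♟ ♟ ♟ · ♟ ♟ ♟
· · · · · · · ·
· · · · · · · ·
· · · · ♟ · · ·
· · ♘ · · · · ♙
♙ ♙ ♙ ♙ ♙ ♙ ♙ ·
♖ · ♗ ♕ ♔ ♗ ♘ ♖



  a b c d e f g h
  ─────────────────
8│♜ ♞ ♝ ♛ ♚ ♝ ♞ ♜│8
7│♟ ♟ ♟ ♟ · ♟ ♟ ♟│7
6│· · · · · · · ·│6
5│· · · · · · · ·│5
4│· · · · ♟ · · ·│4
3│· · ♘ · · · · ♙│3
2│♙ ♙ ♙ ♙ ♙ ♙ ♙ ·│2
1│♖ · ♗ ♕ ♔ ♗ ♘ ♖│1
  ─────────────────
  a b c d e f g h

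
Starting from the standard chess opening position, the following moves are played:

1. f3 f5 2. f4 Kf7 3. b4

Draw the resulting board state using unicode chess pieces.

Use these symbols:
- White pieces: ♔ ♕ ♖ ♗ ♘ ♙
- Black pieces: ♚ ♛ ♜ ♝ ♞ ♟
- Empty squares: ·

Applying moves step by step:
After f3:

♜ ♞ ♝ ♛ ♚ ♝ ♞ ♜
♟ ♟ ♟ ♟ ♟ ♟ ♟ ♟
· · · · · · · ·
· · · · · · · ·
· · · · · · · ·
· · · · · ♙ · ·
♙ ♙ ♙ ♙ ♙ · ♙ ♙
♖ ♘ ♗ ♕ ♔ ♗ ♘ ♖


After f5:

♜ ♞ ♝ ♛ ♚ ♝ ♞ ♜
♟ ♟ ♟ ♟ ♟ · ♟ ♟
· · · · · · · ·
· · · · · ♟ · ·
· · · · · · · ·
· · · · · ♙ · ·
♙ ♙ ♙ ♙ ♙ · ♙ ♙
♖ ♘ ♗ ♕ ♔ ♗ ♘ ♖


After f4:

♜ ♞ ♝ ♛ ♚ ♝ ♞ ♜
♟ ♟ ♟ ♟ ♟ · ♟ ♟
· · · · · · · ·
· · · · · ♟ · ·
· · · · · ♙ · ·
· · · · · · · ·
♙ ♙ ♙ ♙ ♙ · ♙ ♙
♖ ♘ ♗ ♕ ♔ ♗ ♘ ♖


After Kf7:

♜ ♞ ♝ ♛ · ♝ ♞ ♜
♟ ♟ ♟ ♟ ♟ ♚ ♟ ♟
· · · · · · · ·
· · · · · ♟ · ·
· · · · · ♙ · ·
· · · · · · · ·
♙ ♙ ♙ ♙ ♙ · ♙ ♙
♖ ♘ ♗ ♕ ♔ ♗ ♘ ♖


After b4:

♜ ♞ ♝ ♛ · ♝ ♞ ♜
♟ ♟ ♟ ♟ ♟ ♚ ♟ ♟
· · · · · · · ·
· · · · · ♟ · ·
· ♙ · · · ♙ · ·
· · · · · · · ·
♙ · ♙ ♙ ♙ · ♙ ♙
♖ ♘ ♗ ♕ ♔ ♗ ♘ ♖



  a b c d e f g h
  ─────────────────
8│♜ ♞ ♝ ♛ · ♝ ♞ ♜│8
7│♟ ♟ ♟ ♟ ♟ ♚ ♟ ♟│7
6│· · · · · · · ·│6
5│· · · · · ♟ · ·│5
4│· ♙ · · · ♙ · ·│4
3│· · · · · · · ·│3
2│♙ · ♙ ♙ ♙ · ♙ ♙│2
1│♖ ♘ ♗ ♕ ♔ ♗ ♘ ♖│1
  ─────────────────
  a b c d e f g h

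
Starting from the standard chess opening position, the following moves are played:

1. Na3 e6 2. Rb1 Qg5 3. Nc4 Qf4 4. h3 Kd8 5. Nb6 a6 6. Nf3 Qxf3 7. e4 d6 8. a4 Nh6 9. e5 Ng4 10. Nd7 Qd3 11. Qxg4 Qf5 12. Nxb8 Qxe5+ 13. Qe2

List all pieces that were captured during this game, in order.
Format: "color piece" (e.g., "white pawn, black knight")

Tracking captures:
  Qxf3: captured white knight
  Qxg4: captured black knight
  Nxb8: captured black knight
  Qxe5+: captured white pawn

white knight, black knight, black knight, white pawn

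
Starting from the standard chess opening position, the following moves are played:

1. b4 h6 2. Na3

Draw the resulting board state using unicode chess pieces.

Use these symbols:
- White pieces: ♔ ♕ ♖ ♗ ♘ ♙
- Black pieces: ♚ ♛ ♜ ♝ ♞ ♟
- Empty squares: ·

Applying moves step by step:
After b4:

♜ ♞ ♝ ♛ ♚ ♝ ♞ ♜
♟ ♟ ♟ ♟ ♟ ♟ ♟ ♟
· · · · · · · ·
· · · · · · · ·
· ♙ · · · · · ·
· · · · · · · ·
♙ · ♙ ♙ ♙ ♙ ♙ ♙
♖ ♘ ♗ ♕ ♔ ♗ ♘ ♖


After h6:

♜ ♞ ♝ ♛ ♚ ♝ ♞ ♜
♟ ♟ ♟ ♟ ♟ ♟ ♟ ·
· · · · · · · ♟
· · · · · · · ·
· ♙ · · · · · ·
· · · · · · · ·
♙ · ♙ ♙ ♙ ♙ ♙ ♙
♖ ♘ ♗ ♕ ♔ ♗ ♘ ♖


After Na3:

♜ ♞ ♝ ♛ ♚ ♝ ♞ ♜
♟ ♟ ♟ ♟ ♟ ♟ ♟ ·
· · · · · · · ♟
· · · · · · · ·
· ♙ · · · · · ·
♘ · · · · · · ·
♙ · ♙ ♙ ♙ ♙ ♙ ♙
♖ · ♗ ♕ ♔ ♗ ♘ ♖



  a b c d e f g h
  ─────────────────
8│♜ ♞ ♝ ♛ ♚ ♝ ♞ ♜│8
7│♟ ♟ ♟ ♟ ♟ ♟ ♟ ·│7
6│· · · · · · · ♟│6
5│· · · · · · · ·│5
4│· ♙ · · · · · ·│4
3│♘ · · · · · · ·│3
2│♙ · ♙ ♙ ♙ ♙ ♙ ♙│2
1│♖ · ♗ ♕ ♔ ♗ ♘ ♖│1
  ─────────────────
  a b c d e f g h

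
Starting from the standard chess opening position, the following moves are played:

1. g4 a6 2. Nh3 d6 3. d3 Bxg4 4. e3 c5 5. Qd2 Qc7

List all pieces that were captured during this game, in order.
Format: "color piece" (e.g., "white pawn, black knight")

Tracking captures:
  Bxg4: captured white pawn

white pawn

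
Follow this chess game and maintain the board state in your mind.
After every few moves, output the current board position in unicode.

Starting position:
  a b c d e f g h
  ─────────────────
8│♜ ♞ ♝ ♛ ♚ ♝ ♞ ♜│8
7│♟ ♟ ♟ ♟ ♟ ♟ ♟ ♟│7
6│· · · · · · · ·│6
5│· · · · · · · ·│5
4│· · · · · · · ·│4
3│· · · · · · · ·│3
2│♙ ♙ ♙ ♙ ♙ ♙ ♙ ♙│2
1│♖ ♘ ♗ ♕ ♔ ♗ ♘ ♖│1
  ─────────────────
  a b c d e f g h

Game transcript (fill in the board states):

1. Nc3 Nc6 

  a b c d e f g h
  ─────────────────
8│♜ · ♝ ♛ ♚ ♝ ♞ ♜│8
7│♟ ♟ ♟ ♟ ♟ ♟ ♟ ♟│7
6│· · ♞ · · · · ·│6
5│· · · · · · · ·│5
4│· · · · · · · ·│4
3│· · ♘ · · · · ·│3
2│♙ ♙ ♙ ♙ ♙ ♙ ♙ ♙│2
1│♖ · ♗ ♕ ♔ ♗ ♘ ♖│1
  ─────────────────
  a b c d e f g h

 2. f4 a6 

  a b c d e f g h
  ─────────────────
8│♜ · ♝ ♛ ♚ ♝ ♞ ♜│8
7│· ♟ ♟ ♟ ♟ ♟ ♟ ♟│7
6│♟ · ♞ · · · · ·│6
5│· · · · · · · ·│5
4│· · · · · ♙ · ·│4
3│· · ♘ · · · · ·│3
2│♙ ♙ ♙ ♙ ♙ · ♙ ♙│2
1│♖ · ♗ ♕ ♔ ♗ ♘ ♖│1
  ─────────────────
  a b c d e f g h

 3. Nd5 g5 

  a b c d e f g h
  ─────────────────
8│♜ · ♝ ♛ ♚ ♝ ♞ ♜│8
7│· ♟ ♟ ♟ ♟ ♟ · ♟│7
6│♟ · ♞ · · · · ·│6
5│· · · ♘ · · ♟ ·│5
4│· · · · · ♙ · ·│4
3│· · · · · · · ·│3
2│♙ ♙ ♙ ♙ ♙ · ♙ ♙│2
1│♖ · ♗ ♕ ♔ ♗ ♘ ♖│1
  ─────────────────
  a b c d e f g h



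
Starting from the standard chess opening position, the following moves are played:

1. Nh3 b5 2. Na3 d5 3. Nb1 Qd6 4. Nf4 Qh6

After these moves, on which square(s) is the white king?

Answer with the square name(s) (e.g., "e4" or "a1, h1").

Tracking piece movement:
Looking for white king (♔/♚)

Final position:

  a b c d e f g h
  ─────────────────
8│♜ ♞ ♝ · ♚ ♝ ♞ ♜│8
7│♟ · ♟ · ♟ ♟ ♟ ♟│7
6│· · · · · · · ♛│6
5│· ♟ · ♟ · · · ·│5
4│· · · · · ♘ · ·│4
3│· · · · · · · ·│3
2│♙ ♙ ♙ ♙ ♙ ♙ ♙ ♙│2
1│♖ ♘ ♗ ♕ ♔ ♗ · ♖│1
  ─────────────────
  a b c d e f g h


e1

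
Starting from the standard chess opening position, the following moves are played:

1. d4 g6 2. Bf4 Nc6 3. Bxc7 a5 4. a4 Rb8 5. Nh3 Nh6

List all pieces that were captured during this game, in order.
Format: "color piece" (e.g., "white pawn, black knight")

Tracking captures:
  Bxc7: captured black pawn

black pawn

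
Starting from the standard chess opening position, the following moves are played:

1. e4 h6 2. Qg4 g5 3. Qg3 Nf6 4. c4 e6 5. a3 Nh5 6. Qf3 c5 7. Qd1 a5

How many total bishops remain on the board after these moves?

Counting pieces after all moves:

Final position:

  a b c d e f g h
  ─────────────────
8│♜ ♞ ♝ ♛ ♚ ♝ · ♜│8
7│· ♟ · ♟ · ♟ · ·│7
6│· · · · ♟ · · ♟│6
5│♟ · ♟ · · · ♟ ♞│5
4│· · ♙ · ♙ · · ·│4
3│♙ · · · · · · ·│3
2│· ♙ · ♙ · ♙ ♙ ♙│2
1│♖ ♘ ♗ ♕ ♔ ♗ ♘ ♖│1
  ─────────────────
  a b c d e f g h


4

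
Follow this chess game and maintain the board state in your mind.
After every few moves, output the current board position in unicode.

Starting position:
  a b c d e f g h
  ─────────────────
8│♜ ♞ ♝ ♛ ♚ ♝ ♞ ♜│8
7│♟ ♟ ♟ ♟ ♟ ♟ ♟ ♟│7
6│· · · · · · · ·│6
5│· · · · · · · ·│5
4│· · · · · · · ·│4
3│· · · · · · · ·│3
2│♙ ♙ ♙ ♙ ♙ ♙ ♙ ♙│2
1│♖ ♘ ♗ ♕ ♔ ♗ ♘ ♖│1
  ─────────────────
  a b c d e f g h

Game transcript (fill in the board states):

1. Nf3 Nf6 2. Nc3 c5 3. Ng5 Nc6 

  a b c d e f g h
  ─────────────────
8│♜ · ♝ ♛ ♚ ♝ · ♜│8
7│♟ ♟ · ♟ ♟ ♟ ♟ ♟│7
6│· · ♞ · · ♞ · ·│6
5│· · ♟ · · · ♘ ·│5
4│· · · · · · · ·│4
3│· · ♘ · · · · ·│3
2│♙ ♙ ♙ ♙ ♙ ♙ ♙ ♙│2
1│♖ · ♗ ♕ ♔ ♗ · ♖│1
  ─────────────────
  a b c d e f g h

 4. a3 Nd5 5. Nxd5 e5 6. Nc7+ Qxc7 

  a b c d e f g h
  ─────────────────
8│♜ · ♝ · ♚ ♝ · ♜│8
7│♟ ♟ ♛ ♟ · ♟ ♟ ♟│7
6│· · ♞ · · · · ·│6
5│· · ♟ · ♟ · ♘ ·│5
4│· · · · · · · ·│4
3│♙ · · · · · · ·│3
2│· ♙ ♙ ♙ ♙ ♙ ♙ ♙│2
1│♖ · ♗ ♕ ♔ ♗ · ♖│1
  ─────────────────
  a b c d e f g h

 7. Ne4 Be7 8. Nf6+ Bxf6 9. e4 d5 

  a b c d e f g h
  ─────────────────
8│♜ · ♝ · ♚ · · ♜│8
7│♟ ♟ ♛ · · ♟ ♟ ♟│7
6│· · ♞ · · ♝ · ·│6
5│· · ♟ ♟ ♟ · · ·│5
4│· · · · ♙ · · ·│4
3│♙ · · · · · · ·│3
2│· ♙ ♙ ♙ · ♙ ♙ ♙│2
1│♖ · ♗ ♕ ♔ ♗ · ♖│1
  ─────────────────
  a b c d e f g h

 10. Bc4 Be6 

  a b c d e f g h
  ─────────────────
8│♜ · · · ♚ · · ♜│8
7│♟ ♟ ♛ · · ♟ ♟ ♟│7
6│· · ♞ · ♝ ♝ · ·│6
5│· · ♟ ♟ ♟ · · ·│5
4│· · ♗ · ♙ · · ·│4
3│♙ · · · · · · ·│3
2│· ♙ ♙ ♙ · ♙ ♙ ♙│2
1│♖ · ♗ ♕ ♔ · · ♖│1
  ─────────────────
  a b c d e f g h


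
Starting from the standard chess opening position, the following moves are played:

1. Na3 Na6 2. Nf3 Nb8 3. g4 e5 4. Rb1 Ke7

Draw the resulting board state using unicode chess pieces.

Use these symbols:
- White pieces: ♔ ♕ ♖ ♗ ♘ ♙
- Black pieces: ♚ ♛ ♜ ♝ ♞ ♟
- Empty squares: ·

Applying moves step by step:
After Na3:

♜ ♞ ♝ ♛ ♚ ♝ ♞ ♜
♟ ♟ ♟ ♟ ♟ ♟ ♟ ♟
· · · · · · · ·
· · · · · · · ·
· · · · · · · ·
♘ · · · · · · ·
♙ ♙ ♙ ♙ ♙ ♙ ♙ ♙
♖ · ♗ ♕ ♔ ♗ ♘ ♖


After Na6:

♜ · ♝ ♛ ♚ ♝ ♞ ♜
♟ ♟ ♟ ♟ ♟ ♟ ♟ ♟
♞ · · · · · · ·
· · · · · · · ·
· · · · · · · ·
♘ · · · · · · ·
♙ ♙ ♙ ♙ ♙ ♙ ♙ ♙
♖ · ♗ ♕ ♔ ♗ ♘ ♖


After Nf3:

♜ · ♝ ♛ ♚ ♝ ♞ ♜
♟ ♟ ♟ ♟ ♟ ♟ ♟ ♟
♞ · · · · · · ·
· · · · · · · ·
· · · · · · · ·
♘ · · · · ♘ · ·
♙ ♙ ♙ ♙ ♙ ♙ ♙ ♙
♖ · ♗ ♕ ♔ ♗ · ♖


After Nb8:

♜ ♞ ♝ ♛ ♚ ♝ ♞ ♜
♟ ♟ ♟ ♟ ♟ ♟ ♟ ♟
· · · · · · · ·
· · · · · · · ·
· · · · · · · ·
♘ · · · · ♘ · ·
♙ ♙ ♙ ♙ ♙ ♙ ♙ ♙
♖ · ♗ ♕ ♔ ♗ · ♖


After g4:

♜ ♞ ♝ ♛ ♚ ♝ ♞ ♜
♟ ♟ ♟ ♟ ♟ ♟ ♟ ♟
· · · · · · · ·
· · · · · · · ·
· · · · · · ♙ ·
♘ · · · · ♘ · ·
♙ ♙ ♙ ♙ ♙ ♙ · ♙
♖ · ♗ ♕ ♔ ♗ · ♖


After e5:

♜ ♞ ♝ ♛ ♚ ♝ ♞ ♜
♟ ♟ ♟ ♟ · ♟ ♟ ♟
· · · · · · · ·
· · · · ♟ · · ·
· · · · · · ♙ ·
♘ · · · · ♘ · ·
♙ ♙ ♙ ♙ ♙ ♙ · ♙
♖ · ♗ ♕ ♔ ♗ · ♖


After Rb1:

♜ ♞ ♝ ♛ ♚ ♝ ♞ ♜
♟ ♟ ♟ ♟ · ♟ ♟ ♟
· · · · · · · ·
· · · · ♟ · · ·
· · · · · · ♙ ·
♘ · · · · ♘ · ·
♙ ♙ ♙ ♙ ♙ ♙ · ♙
· ♖ ♗ ♕ ♔ ♗ · ♖


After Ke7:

♜ ♞ ♝ ♛ · ♝ ♞ ♜
♟ ♟ ♟ ♟ ♚ ♟ ♟ ♟
· · · · · · · ·
· · · · ♟ · · ·
· · · · · · ♙ ·
♘ · · · · ♘ · ·
♙ ♙ ♙ ♙ ♙ ♙ · ♙
· ♖ ♗ ♕ ♔ ♗ · ♖



  a b c d e f g h
  ─────────────────
8│♜ ♞ ♝ ♛ · ♝ ♞ ♜│8
7│♟ ♟ ♟ ♟ ♚ ♟ ♟ ♟│7
6│· · · · · · · ·│6
5│· · · · ♟ · · ·│5
4│· · · · · · ♙ ·│4
3│♘ · · · · ♘ · ·│3
2│♙ ♙ ♙ ♙ ♙ ♙ · ♙│2
1│· ♖ ♗ ♕ ♔ ♗ · ♖│1
  ─────────────────
  a b c d e f g h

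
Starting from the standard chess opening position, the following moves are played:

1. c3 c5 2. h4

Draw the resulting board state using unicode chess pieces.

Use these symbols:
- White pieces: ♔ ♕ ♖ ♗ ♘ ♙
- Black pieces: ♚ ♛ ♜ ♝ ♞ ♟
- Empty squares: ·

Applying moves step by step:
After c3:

♜ ♞ ♝ ♛ ♚ ♝ ♞ ♜
♟ ♟ ♟ ♟ ♟ ♟ ♟ ♟
· · · · · · · ·
· · · · · · · ·
· · · · · · · ·
· · ♙ · · · · ·
♙ ♙ · ♙ ♙ ♙ ♙ ♙
♖ ♘ ♗ ♕ ♔ ♗ ♘ ♖


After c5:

♜ ♞ ♝ ♛ ♚ ♝ ♞ ♜
♟ ♟ · ♟ ♟ ♟ ♟ ♟
· · · · · · · ·
· · ♟ · · · · ·
· · · · · · · ·
· · ♙ · · · · ·
♙ ♙ · ♙ ♙ ♙ ♙ ♙
♖ ♘ ♗ ♕ ♔ ♗ ♘ ♖


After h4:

♜ ♞ ♝ ♛ ♚ ♝ ♞ ♜
♟ ♟ · ♟ ♟ ♟ ♟ ♟
· · · · · · · ·
· · ♟ · · · · ·
· · · · · · · ♙
· · ♙ · · · · ·
♙ ♙ · ♙ ♙ ♙ ♙ ·
♖ ♘ ♗ ♕ ♔ ♗ ♘ ♖



  a b c d e f g h
  ─────────────────
8│♜ ♞ ♝ ♛ ♚ ♝ ♞ ♜│8
7│♟ ♟ · ♟ ♟ ♟ ♟ ♟│7
6│· · · · · · · ·│6
5│· · ♟ · · · · ·│5
4│· · · · · · · ♙│4
3│· · ♙ · · · · ·│3
2│♙ ♙ · ♙ ♙ ♙ ♙ ·│2
1│♖ ♘ ♗ ♕ ♔ ♗ ♘ ♖│1
  ─────────────────
  a b c d e f g h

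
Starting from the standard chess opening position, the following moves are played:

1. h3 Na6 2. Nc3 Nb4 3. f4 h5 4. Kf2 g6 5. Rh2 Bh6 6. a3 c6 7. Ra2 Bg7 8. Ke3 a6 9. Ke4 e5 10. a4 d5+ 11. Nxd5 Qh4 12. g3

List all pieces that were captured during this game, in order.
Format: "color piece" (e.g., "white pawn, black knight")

Tracking captures:
  Nxd5: captured black pawn

black pawn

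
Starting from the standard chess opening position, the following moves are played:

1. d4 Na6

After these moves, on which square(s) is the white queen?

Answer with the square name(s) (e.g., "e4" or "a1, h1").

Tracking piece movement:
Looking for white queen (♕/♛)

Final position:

  a b c d e f g h
  ─────────────────
8│♜ · ♝ ♛ ♚ ♝ ♞ ♜│8
7│♟ ♟ ♟ ♟ ♟ ♟ ♟ ♟│7
6│♞ · · · · · · ·│6
5│· · · · · · · ·│5
4│· · · ♙ · · · ·│4
3│· · · · · · · ·│3
2│♙ ♙ ♙ · ♙ ♙ ♙ ♙│2
1│♖ ♘ ♗ ♕ ♔ ♗ ♘ ♖│1
  ─────────────────
  a b c d e f g h


d1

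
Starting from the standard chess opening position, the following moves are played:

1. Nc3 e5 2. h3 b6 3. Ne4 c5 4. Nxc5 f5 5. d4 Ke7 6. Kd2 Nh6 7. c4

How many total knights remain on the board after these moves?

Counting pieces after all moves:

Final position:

  a b c d e f g h
  ─────────────────
8│♜ ♞ ♝ ♛ · ♝ · ♜│8
7│♟ · · ♟ ♚ · ♟ ♟│7
6│· ♟ · · · · · ♞│6
5│· · ♘ · ♟ ♟ · ·│5
4│· · ♙ ♙ · · · ·│4
3│· · · · · · · ♙│3
2│♙ ♙ · ♔ ♙ ♙ ♙ ·│2
1│♖ · ♗ ♕ · ♗ ♘ ♖│1
  ─────────────────
  a b c d e f g h


4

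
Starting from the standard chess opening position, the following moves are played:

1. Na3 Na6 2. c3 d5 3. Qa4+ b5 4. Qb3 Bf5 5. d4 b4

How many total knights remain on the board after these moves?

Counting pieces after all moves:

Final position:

  a b c d e f g h
  ─────────────────
8│♜ · · ♛ ♚ ♝ ♞ ♜│8
7│♟ · ♟ · ♟ ♟ ♟ ♟│7
6│♞ · · · · · · ·│6
5│· · · ♟ · ♝ · ·│5
4│· ♟ · ♙ · · · ·│4
3│♘ ♕ ♙ · · · · ·│3
2│♙ ♙ · · ♙ ♙ ♙ ♙│2
1│♖ · ♗ · ♔ ♗ ♘ ♖│1
  ─────────────────
  a b c d e f g h


4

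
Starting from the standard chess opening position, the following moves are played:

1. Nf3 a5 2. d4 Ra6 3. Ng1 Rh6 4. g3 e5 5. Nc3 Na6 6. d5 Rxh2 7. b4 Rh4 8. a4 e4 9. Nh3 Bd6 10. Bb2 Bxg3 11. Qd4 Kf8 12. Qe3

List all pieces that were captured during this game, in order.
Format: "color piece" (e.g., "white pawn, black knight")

Tracking captures:
  Rxh2: captured white pawn
  Bxg3: captured white pawn

white pawn, white pawn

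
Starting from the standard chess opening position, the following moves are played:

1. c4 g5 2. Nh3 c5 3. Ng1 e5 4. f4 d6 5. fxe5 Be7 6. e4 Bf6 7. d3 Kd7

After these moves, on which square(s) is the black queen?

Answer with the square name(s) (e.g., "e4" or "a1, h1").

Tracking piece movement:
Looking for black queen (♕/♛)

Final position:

  a b c d e f g h
  ─────────────────
8│♜ ♞ ♝ ♛ · · ♞ ♜│8
7│♟ ♟ · ♚ · ♟ · ♟│7
6│· · · ♟ · ♝ · ·│6
5│· · ♟ · ♙ · ♟ ·│5
4│· · ♙ · ♙ · · ·│4
3│· · · ♙ · · · ·│3
2│♙ ♙ · · · · ♙ ♙│2
1│♖ ♘ ♗ ♕ ♔ ♗ ♘ ♖│1
  ─────────────────
  a b c d e f g h


d8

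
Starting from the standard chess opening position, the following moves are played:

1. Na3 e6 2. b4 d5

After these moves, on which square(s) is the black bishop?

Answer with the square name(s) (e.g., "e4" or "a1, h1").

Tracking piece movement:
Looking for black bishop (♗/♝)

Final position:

  a b c d e f g h
  ─────────────────
8│♜ ♞ ♝ ♛ ♚ ♝ ♞ ♜│8
7│♟ ♟ ♟ · · ♟ ♟ ♟│7
6│· · · · ♟ · · ·│6
5│· · · ♟ · · · ·│5
4│· ♙ · · · · · ·│4
3│♘ · · · · · · ·│3
2│♙ · ♙ ♙ ♙ ♙ ♙ ♙│2
1│♖ · ♗ ♕ ♔ ♗ ♘ ♖│1
  ─────────────────
  a b c d e f g h


c8, f8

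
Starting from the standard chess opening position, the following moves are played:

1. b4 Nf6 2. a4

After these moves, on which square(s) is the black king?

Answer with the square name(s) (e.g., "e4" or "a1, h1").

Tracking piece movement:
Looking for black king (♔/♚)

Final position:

  a b c d e f g h
  ─────────────────
8│♜ ♞ ♝ ♛ ♚ ♝ · ♜│8
7│♟ ♟ ♟ ♟ ♟ ♟ ♟ ♟│7
6│· · · · · ♞ · ·│6
5│· · · · · · · ·│5
4│♙ ♙ · · · · · ·│4
3│· · · · · · · ·│3
2│· · ♙ ♙ ♙ ♙ ♙ ♙│2
1│♖ ♘ ♗ ♕ ♔ ♗ ♘ ♖│1
  ─────────────────
  a b c d e f g h


e8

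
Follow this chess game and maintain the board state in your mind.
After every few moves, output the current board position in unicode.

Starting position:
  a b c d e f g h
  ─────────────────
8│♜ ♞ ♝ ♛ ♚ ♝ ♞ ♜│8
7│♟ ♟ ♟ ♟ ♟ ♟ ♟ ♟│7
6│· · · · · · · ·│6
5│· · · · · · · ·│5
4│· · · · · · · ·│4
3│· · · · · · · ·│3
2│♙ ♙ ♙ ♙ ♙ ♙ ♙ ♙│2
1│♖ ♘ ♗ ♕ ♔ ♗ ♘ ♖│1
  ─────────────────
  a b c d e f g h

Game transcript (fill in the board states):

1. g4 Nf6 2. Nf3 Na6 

  a b c d e f g h
  ─────────────────
8│♜ · ♝ ♛ ♚ ♝ · ♜│8
7│♟ ♟ ♟ ♟ ♟ ♟ ♟ ♟│7
6│♞ · · · · ♞ · ·│6
5│· · · · · · · ·│5
4│· · · · · · ♙ ·│4
3│· · · · · ♘ · ·│3
2│♙ ♙ ♙ ♙ ♙ ♙ · ♙│2
1│♖ ♘ ♗ ♕ ♔ ♗ · ♖│1
  ─────────────────
  a b c d e f g h

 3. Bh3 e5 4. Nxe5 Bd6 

  a b c d e f g h
  ─────────────────
8│♜ · ♝ ♛ ♚ · · ♜│8
7│♟ ♟ ♟ ♟ · ♟ ♟ ♟│7
6│♞ · · ♝ · ♞ · ·│6
5│· · · · ♘ · · ·│5
4│· · · · · · ♙ ·│4
3│· · · · · · · ♗│3
2│♙ ♙ ♙ ♙ ♙ ♙ · ♙│2
1│♖ ♘ ♗ ♕ ♔ · · ♖│1
  ─────────────────
  a b c d e f g h

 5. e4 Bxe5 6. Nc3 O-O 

  a b c d e f g h
  ─────────────────
8│♜ · ♝ ♛ · ♜ ♚ ·│8
7│♟ ♟ ♟ ♟ · ♟ ♟ ♟│7
6│♞ · · · · ♞ · ·│6
5│· · · · ♝ · · ·│5
4│· · · · ♙ · ♙ ·│4
3│· · ♘ · · · · ♗│3
2│♙ ♙ ♙ ♙ · ♙ · ♙│2
1│♖ · ♗ ♕ ♔ · · ♖│1
  ─────────────────
  a b c d e f g h

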